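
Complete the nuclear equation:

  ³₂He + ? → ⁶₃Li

Conserve mass number: 3 + A = 6, so A = 3.
Conserve atomic number: 2 + Z = 3, so Z = 1.
A = 3 and Z = 1 is ³₁H — a triton.

triton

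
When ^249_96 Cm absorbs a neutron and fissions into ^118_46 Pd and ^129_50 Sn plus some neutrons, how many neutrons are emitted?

Conserve mass number: 250 = 118 + 129 + k, so k = 250 − 247 = 3.
Check atomic number: 96 = 46 + 50 + 0 = 96. ✓

3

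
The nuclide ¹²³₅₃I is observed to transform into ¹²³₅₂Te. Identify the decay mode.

ΔA = 123 − 123 = 0; ΔZ = 52 − 53 = -1.
A is unchanged and Z drops by 1 — a proton has become a neutron (β⁺ emission or electron capture).

beta-plus decay or electron capture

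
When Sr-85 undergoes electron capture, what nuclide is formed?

Electron capture: mass number changes by +0, atomic number by -1.
A: 85 = 85; Z: 38 − 1 = 37.
Z = 37 is rubidium, so the daughter is Rb-85.

Rb-85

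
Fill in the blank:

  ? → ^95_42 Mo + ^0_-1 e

Conserve mass number: A = 95 + 0, so A = 95.
Conserve atomic number: Z = 42 − 1, so Z = 41.
Z = 41 is niobium, so the species is ^95_41 Nb.

Nb-95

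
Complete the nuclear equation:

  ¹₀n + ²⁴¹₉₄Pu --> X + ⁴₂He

Conserve mass number: 1 + 241 = A + 4, so A = 238.
Conserve atomic number: 0 + 94 = Z + 2, so Z = 92.
Z = 92 is uranium, so the species is ²³⁸₉₂U.

U-238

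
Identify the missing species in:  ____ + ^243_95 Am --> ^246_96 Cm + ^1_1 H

Conserve mass number: A + 243 = 246 + 1, so A = 4.
Conserve atomic number: Z + 95 = 96 + 1, so Z = 2.
A = 4 and Z = 2 is ^4_2 He — an alpha particle.

alpha particle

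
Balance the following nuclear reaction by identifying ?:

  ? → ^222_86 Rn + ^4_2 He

Ra-226

Conserve mass number: A = 222 + 4, so A = 226.
Conserve atomic number: Z = 86 + 2, so Z = 88.
Z = 88 is radium, so the species is ^226_88 Ra.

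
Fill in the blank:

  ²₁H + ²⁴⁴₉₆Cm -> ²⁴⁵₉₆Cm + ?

Conserve mass number: 2 + 244 = 245 + A, so A = 1.
Conserve atomic number: 1 + 96 = 96 + Z, so Z = 1.
A = 1 and Z = 1 is ¹₁H — a proton.

proton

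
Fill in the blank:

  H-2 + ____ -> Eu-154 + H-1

Conserve mass number: 2 + A = 154 + 1, so A = 153.
Conserve atomic number: 1 + Z = 63 + 1, so Z = 63.
Z = 63 is europium, so the species is Eu-153.

Eu-153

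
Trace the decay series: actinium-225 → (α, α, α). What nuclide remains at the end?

Start: (A, Z) = (225, 89).
After α: (221, 87).
After α: (217, 85).
After α: (213, 83).
Z = 83 is bismuth.

Bi-213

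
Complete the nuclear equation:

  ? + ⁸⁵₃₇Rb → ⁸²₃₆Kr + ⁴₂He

proton

Conserve mass number: A + 85 = 82 + 4, so A = 1.
Conserve atomic number: Z + 37 = 36 + 2, so Z = 1.
A = 1 and Z = 1 is ¹₁H — a proton.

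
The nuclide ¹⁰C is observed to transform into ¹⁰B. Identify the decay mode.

ΔA = 10 − 10 = 0; ΔZ = 5 − 6 = -1.
A is unchanged and Z drops by 1 — a proton has become a neutron (β⁺ emission or electron capture).

beta-plus decay or electron capture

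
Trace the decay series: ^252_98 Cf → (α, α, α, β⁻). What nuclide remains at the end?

Np-240

Start: (A, Z) = (252, 98).
After α: (248, 96).
After α: (244, 94).
After α: (240, 92).
After β⁻: (240, 93).
Z = 93 is neptunium.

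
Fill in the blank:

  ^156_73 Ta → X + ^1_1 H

Hf-155

Conserve mass number: 156 = A + 1, so A = 155.
Conserve atomic number: 73 = Z + 1, so Z = 72.
Z = 72 is hafnium, so the species is ^155_72 Hf.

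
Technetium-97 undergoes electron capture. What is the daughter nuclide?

Electron capture: mass number changes by +0, atomic number by -1.
A: 97 = 97; Z: 43 − 1 = 42.
Z = 42 is molybdenum, so the daughter is molybdenum-97.

Mo-97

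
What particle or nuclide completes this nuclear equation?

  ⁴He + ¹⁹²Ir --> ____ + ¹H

Pt-195

Conserve mass number: 4 + 192 = A + 1, so A = 195.
Conserve atomic number: 2 + 77 = Z + 1, so Z = 78.
Z = 78 is platinum, so the species is ¹⁹⁵Pt.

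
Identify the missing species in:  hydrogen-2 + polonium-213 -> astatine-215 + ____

gamma ray

Conserve mass number: 2 + 213 = 215 + A, so A = 0.
Conserve atomic number: 1 + 84 = 85 + Z, so Z = 0.
A = 0 and Z = 0 is γ — a gamma ray.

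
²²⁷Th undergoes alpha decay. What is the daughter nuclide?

Ra-223

Alpha decay: mass number changes by -4, atomic number by -2.
A: 227 − 4 = 223; Z: 90 − 2 = 88.
Z = 88 is radium, so the daughter is ²²³Ra.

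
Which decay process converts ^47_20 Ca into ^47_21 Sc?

ΔA = 47 − 47 = 0; ΔZ = 21 − 20 = +1.
A is unchanged and Z rises by 1 — a neutron has become a proton (β⁻ decay).

beta-minus decay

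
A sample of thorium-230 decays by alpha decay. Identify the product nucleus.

Alpha decay: mass number changes by -4, atomic number by -2.
A: 230 − 4 = 226; Z: 90 − 2 = 88.
Z = 88 is radium, so the daughter is radium-226.

Ra-226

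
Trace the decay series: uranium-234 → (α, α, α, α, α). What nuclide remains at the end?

Start: (A, Z) = (234, 92).
After α: (230, 90).
After α: (226, 88).
After α: (222, 86).
After α: (218, 84).
After α: (214, 82).
Z = 82 is lead.

Pb-214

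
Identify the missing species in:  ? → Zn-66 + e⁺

Ga-66

Conserve mass number: A = 66 + 0, so A = 66.
Conserve atomic number: Z = 30 + 1, so Z = 31.
Z = 31 is gallium, so the species is Ga-66.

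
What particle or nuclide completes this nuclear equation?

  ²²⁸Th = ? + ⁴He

Conserve mass number: 228 = A + 4, so A = 224.
Conserve atomic number: 90 = Z + 2, so Z = 88.
Z = 88 is radium, so the species is ²²⁴Ra.

Ra-224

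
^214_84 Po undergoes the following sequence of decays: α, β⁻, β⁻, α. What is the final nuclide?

Start: (A, Z) = (214, 84).
After α: (210, 82).
After β⁻: (210, 83).
After β⁻: (210, 84).
After α: (206, 82).
Z = 82 is lead.

Pb-206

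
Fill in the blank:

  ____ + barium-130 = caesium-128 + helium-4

deuteron

Conserve mass number: A + 130 = 128 + 4, so A = 2.
Conserve atomic number: Z + 56 = 55 + 2, so Z = 1.
A = 2 and Z = 1 is hydrogen-2 — a deuteron.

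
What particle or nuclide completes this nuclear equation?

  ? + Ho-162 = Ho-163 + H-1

Conserve mass number: A + 162 = 163 + 1, so A = 2.
Conserve atomic number: Z + 67 = 67 + 1, so Z = 1.
A = 2 and Z = 1 is H-2 — a deuteron.

deuteron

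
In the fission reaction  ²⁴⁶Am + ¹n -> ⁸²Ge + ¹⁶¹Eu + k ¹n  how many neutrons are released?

Conserve mass number: 247 = 82 + 161 + k, so k = 247 − 243 = 4.
Check atomic number: 95 = 32 + 63 + 0 = 95. ✓

4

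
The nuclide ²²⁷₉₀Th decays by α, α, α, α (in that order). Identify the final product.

Pb-211

Start: (A, Z) = (227, 90).
After α: (223, 88).
After α: (219, 86).
After α: (215, 84).
After α: (211, 82).
Z = 82 is lead.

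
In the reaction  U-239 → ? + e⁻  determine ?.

Conserve mass number: 239 = A + 0, so A = 239.
Conserve atomic number: 92 = Z − 1, so Z = 93.
Z = 93 is neptunium, so the species is Np-239.

Np-239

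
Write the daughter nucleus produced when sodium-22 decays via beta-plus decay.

Beta-plus decay: mass number changes by +0, atomic number by -1.
A: 22 = 22; Z: 11 − 1 = 10.
Z = 10 is neon, so the daughter is neon-22.

Ne-22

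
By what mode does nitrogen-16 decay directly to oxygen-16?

ΔA = 16 − 16 = 0; ΔZ = 8 − 7 = +1.
A is unchanged and Z rises by 1 — a neutron has become a proton (β⁻ decay).

beta-minus decay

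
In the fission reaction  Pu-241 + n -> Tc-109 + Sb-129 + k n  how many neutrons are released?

Conserve mass number: 242 = 109 + 129 + k, so k = 242 − 238 = 4.
Check atomic number: 94 = 43 + 51 + 0 = 94. ✓

4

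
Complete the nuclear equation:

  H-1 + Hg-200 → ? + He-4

Au-197

Conserve mass number: 1 + 200 = A + 4, so A = 197.
Conserve atomic number: 1 + 80 = Z + 2, so Z = 79.
Z = 79 is gold, so the species is Au-197.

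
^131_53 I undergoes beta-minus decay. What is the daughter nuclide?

Xe-131

Beta-minus decay: mass number changes by +0, atomic number by +1.
A: 131 = 131; Z: 53 + 1 = 54.
Z = 54 is xenon, so the daughter is ^131_54 Xe.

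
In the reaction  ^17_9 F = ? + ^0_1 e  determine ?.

Conserve mass number: 17 = A + 0, so A = 17.
Conserve atomic number: 9 = Z + 1, so Z = 8.
Z = 8 is oxygen, so the species is ^17_8 O.

O-17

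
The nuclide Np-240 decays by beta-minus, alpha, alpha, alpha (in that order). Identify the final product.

Start: (A, Z) = (240, 93).
After β⁻: (240, 94).
After α: (236, 92).
After α: (232, 90).
After α: (228, 88).
Z = 88 is radium.

Ra-228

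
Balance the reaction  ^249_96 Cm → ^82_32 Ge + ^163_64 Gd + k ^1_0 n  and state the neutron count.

4

Conserve mass number: 249 = 82 + 163 + k, so k = 249 − 245 = 4.
Check atomic number: 96 = 32 + 64 + 0 = 96. ✓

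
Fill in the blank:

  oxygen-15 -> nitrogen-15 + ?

Conserve mass number: 15 = 15 + A, so A = 0.
Conserve atomic number: 8 = 7 + Z, so Z = 1.
A = 0 and Z = 1 is e⁺ — a positron.

positron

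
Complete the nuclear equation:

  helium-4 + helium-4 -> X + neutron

Conserve mass number: 4 + 4 = A + 1, so A = 7.
Conserve atomic number: 2 + 2 = Z + 0, so Z = 4.
Z = 4 is beryllium, so the species is beryllium-7.

Be-7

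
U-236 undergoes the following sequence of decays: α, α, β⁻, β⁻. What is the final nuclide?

Start: (A, Z) = (236, 92).
After α: (232, 90).
After α: (228, 88).
After β⁻: (228, 89).
After β⁻: (228, 90).
Z = 90 is thorium.

Th-228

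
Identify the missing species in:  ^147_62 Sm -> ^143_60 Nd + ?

alpha particle

Conserve mass number: 147 = 143 + A, so A = 4.
Conserve atomic number: 62 = 60 + Z, so Z = 2.
A = 4 and Z = 2 is ^4_2 He — an alpha particle.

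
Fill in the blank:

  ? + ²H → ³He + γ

proton

Conserve mass number: A + 2 = 3 + 0, so A = 1.
Conserve atomic number: Z + 1 = 2 + 0, so Z = 1.
A = 1 and Z = 1 is ¹H — a proton.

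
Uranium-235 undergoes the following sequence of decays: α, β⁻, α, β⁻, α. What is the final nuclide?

Start: (A, Z) = (235, 92).
After α: (231, 90).
After β⁻: (231, 91).
After α: (227, 89).
After β⁻: (227, 90).
After α: (223, 88).
Z = 88 is radium.

Ra-223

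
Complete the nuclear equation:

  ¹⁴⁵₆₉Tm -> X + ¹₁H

Conserve mass number: 145 = A + 1, so A = 144.
Conserve atomic number: 69 = Z + 1, so Z = 68.
Z = 68 is erbium, so the species is ¹⁴⁴₆₈Er.

Er-144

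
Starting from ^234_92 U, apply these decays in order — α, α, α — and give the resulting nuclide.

Start: (A, Z) = (234, 92).
After α: (230, 90).
After α: (226, 88).
After α: (222, 86).
Z = 86 is radon.

Rn-222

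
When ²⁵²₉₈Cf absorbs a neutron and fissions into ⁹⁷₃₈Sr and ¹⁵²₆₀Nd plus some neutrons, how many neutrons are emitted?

4

Conserve mass number: 253 = 97 + 152 + k, so k = 253 − 249 = 4.
Check atomic number: 98 = 38 + 60 + 0 = 98. ✓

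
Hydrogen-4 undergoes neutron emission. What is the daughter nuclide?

H-3

Neutron emission: mass number changes by -1, atomic number by +0.
A: 4 − 1 = 3; Z: 1 = 1.
Z = 1 is hydrogen, so the daughter is hydrogen-3.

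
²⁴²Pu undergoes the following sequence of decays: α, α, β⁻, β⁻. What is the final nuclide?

Start: (A, Z) = (242, 94).
After α: (238, 92).
After α: (234, 90).
After β⁻: (234, 91).
After β⁻: (234, 92).
Z = 92 is uranium.

U-234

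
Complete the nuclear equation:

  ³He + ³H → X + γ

Conserve mass number: 3 + 3 = A + 0, so A = 6.
Conserve atomic number: 2 + 1 = Z + 0, so Z = 3.
Z = 3 is lithium, so the species is ⁶Li.

Li-6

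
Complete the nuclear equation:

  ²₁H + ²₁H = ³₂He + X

neutron

Conserve mass number: 2 + 2 = 3 + A, so A = 1.
Conserve atomic number: 1 + 1 = 2 + Z, so Z = 0.
A = 1 and Z = 0 is ¹₀n — a neutron.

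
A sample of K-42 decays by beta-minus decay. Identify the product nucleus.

Ca-42

Beta-minus decay: mass number changes by +0, atomic number by +1.
A: 42 = 42; Z: 19 + 1 = 20.
Z = 20 is calcium, so the daughter is Ca-42.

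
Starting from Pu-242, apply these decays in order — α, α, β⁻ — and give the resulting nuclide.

Start: (A, Z) = (242, 94).
After α: (238, 92).
After α: (234, 90).
After β⁻: (234, 91).
Z = 91 is protactinium.

Pa-234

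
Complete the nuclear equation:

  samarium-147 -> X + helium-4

Nd-143

Conserve mass number: 147 = A + 4, so A = 143.
Conserve atomic number: 62 = Z + 2, so Z = 60.
Z = 60 is neodymium, so the species is neodymium-143.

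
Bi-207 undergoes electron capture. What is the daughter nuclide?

Electron capture: mass number changes by +0, atomic number by -1.
A: 207 = 207; Z: 83 − 1 = 82.
Z = 82 is lead, so the daughter is Pb-207.

Pb-207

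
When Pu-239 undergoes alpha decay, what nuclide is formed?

U-235

Alpha decay: mass number changes by -4, atomic number by -2.
A: 239 − 4 = 235; Z: 94 − 2 = 92.
Z = 92 is uranium, so the daughter is U-235.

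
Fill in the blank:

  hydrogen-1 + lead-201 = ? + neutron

Bi-201

Conserve mass number: 1 + 201 = A + 1, so A = 201.
Conserve atomic number: 1 + 82 = Z + 0, so Z = 83.
Z = 83 is bismuth, so the species is bismuth-201.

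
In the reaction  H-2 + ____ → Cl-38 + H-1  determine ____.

Conserve mass number: 2 + A = 38 + 1, so A = 37.
Conserve atomic number: 1 + Z = 17 + 1, so Z = 17.
Z = 17 is chlorine, so the species is Cl-37.

Cl-37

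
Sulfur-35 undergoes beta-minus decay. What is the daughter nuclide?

Beta-minus decay: mass number changes by +0, atomic number by +1.
A: 35 = 35; Z: 16 + 1 = 17.
Z = 17 is chlorine, so the daughter is chlorine-35.

Cl-35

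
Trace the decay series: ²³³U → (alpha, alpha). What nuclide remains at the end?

Start: (A, Z) = (233, 92).
After α: (229, 90).
After α: (225, 88).
Z = 88 is radium.

Ra-225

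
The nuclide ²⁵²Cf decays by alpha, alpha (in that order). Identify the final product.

Pu-244

Start: (A, Z) = (252, 98).
After α: (248, 96).
After α: (244, 94).
Z = 94 is plutonium.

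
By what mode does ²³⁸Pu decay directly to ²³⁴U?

alpha decay

ΔA = 234 − 238 = -4; ΔZ = 92 − 94 = -2.
A drops by 4 and Z drops by 2 — the signature of alpha emission.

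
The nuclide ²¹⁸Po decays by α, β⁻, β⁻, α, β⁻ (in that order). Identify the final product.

Bi-210

Start: (A, Z) = (218, 84).
After α: (214, 82).
After β⁻: (214, 83).
After β⁻: (214, 84).
After α: (210, 82).
After β⁻: (210, 83).
Z = 83 is bismuth.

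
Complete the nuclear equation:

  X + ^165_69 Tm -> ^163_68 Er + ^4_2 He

deuteron

Conserve mass number: A + 165 = 163 + 4, so A = 2.
Conserve atomic number: Z + 69 = 68 + 2, so Z = 1.
A = 2 and Z = 1 is ^2_1 H — a deuteron.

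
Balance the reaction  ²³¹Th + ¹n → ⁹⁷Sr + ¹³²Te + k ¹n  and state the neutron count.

Conserve mass number: 232 = 97 + 132 + k, so k = 232 − 229 = 3.
Check atomic number: 90 = 38 + 52 + 0 = 90. ✓

3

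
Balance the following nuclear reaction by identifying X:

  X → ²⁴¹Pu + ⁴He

Conserve mass number: A = 241 + 4, so A = 245.
Conserve atomic number: Z = 94 + 2, so Z = 96.
Z = 96 is curium, so the species is ²⁴⁵Cm.

Cm-245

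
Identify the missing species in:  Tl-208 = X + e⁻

Pb-208

Conserve mass number: 208 = A + 0, so A = 208.
Conserve atomic number: 81 = Z − 1, so Z = 82.
Z = 82 is lead, so the species is Pb-208.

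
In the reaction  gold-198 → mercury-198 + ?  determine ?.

beta-minus particle

Conserve mass number: 198 = 198 + A, so A = 0.
Conserve atomic number: 79 = 80 + Z, so Z = -1.
A = 0 and Z = -1 is e⁻ — a beta-minus particle.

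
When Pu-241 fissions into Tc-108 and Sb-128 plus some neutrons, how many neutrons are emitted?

Conserve mass number: 241 = 108 + 128 + k, so k = 241 − 236 = 5.
Check atomic number: 94 = 43 + 51 + 0 = 94. ✓

5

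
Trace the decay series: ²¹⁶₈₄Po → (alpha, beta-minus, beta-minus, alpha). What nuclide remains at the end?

Pb-208

Start: (A, Z) = (216, 84).
After α: (212, 82).
After β⁻: (212, 83).
After β⁻: (212, 84).
After α: (208, 82).
Z = 82 is lead.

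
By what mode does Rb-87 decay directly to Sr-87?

beta-minus decay

ΔA = 87 − 87 = 0; ΔZ = 38 − 37 = +1.
A is unchanged and Z rises by 1 — a neutron has become a proton (β⁻ decay).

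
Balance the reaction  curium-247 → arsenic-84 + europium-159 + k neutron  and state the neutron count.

Conserve mass number: 247 = 84 + 159 + k, so k = 247 − 243 = 4.
Check atomic number: 96 = 33 + 63 + 0 = 96. ✓

4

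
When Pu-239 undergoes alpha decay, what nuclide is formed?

U-235

Alpha decay: mass number changes by -4, atomic number by -2.
A: 239 − 4 = 235; Z: 94 − 2 = 92.
Z = 92 is uranium, so the daughter is U-235.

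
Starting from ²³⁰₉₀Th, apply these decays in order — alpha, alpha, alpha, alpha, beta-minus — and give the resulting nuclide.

Start: (A, Z) = (230, 90).
After α: (226, 88).
After α: (222, 86).
After α: (218, 84).
After α: (214, 82).
After β⁻: (214, 83).
Z = 83 is bismuth.

Bi-214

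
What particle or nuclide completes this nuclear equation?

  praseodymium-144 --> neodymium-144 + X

beta-minus particle

Conserve mass number: 144 = 144 + A, so A = 0.
Conserve atomic number: 59 = 60 + Z, so Z = -1.
A = 0 and Z = -1 is e⁻ — a beta-minus particle.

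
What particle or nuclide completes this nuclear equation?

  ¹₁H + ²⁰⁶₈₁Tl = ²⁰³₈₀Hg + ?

Conserve mass number: 1 + 206 = 203 + A, so A = 4.
Conserve atomic number: 1 + 81 = 80 + Z, so Z = 2.
A = 4 and Z = 2 is ⁴₂He — an alpha particle.

alpha particle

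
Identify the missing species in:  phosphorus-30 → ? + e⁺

Conserve mass number: 30 = A + 0, so A = 30.
Conserve atomic number: 15 = Z + 1, so Z = 14.
Z = 14 is silicon, so the species is silicon-30.

Si-30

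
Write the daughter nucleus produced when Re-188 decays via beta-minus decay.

Os-188

Beta-minus decay: mass number changes by +0, atomic number by +1.
A: 188 = 188; Z: 75 + 1 = 76.
Z = 76 is osmium, so the daughter is Os-188.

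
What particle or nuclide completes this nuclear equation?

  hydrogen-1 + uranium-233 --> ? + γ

Np-234

Conserve mass number: 1 + 233 = A + 0, so A = 234.
Conserve atomic number: 1 + 92 = Z + 0, so Z = 93.
Z = 93 is neptunium, so the species is neptunium-234.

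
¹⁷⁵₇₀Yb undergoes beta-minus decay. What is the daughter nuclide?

Beta-minus decay: mass number changes by +0, atomic number by +1.
A: 175 = 175; Z: 70 + 1 = 71.
Z = 71 is lutetium, so the daughter is ¹⁷⁵₇₁Lu.

Lu-175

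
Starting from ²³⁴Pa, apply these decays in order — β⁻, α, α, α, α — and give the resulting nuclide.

Po-218

Start: (A, Z) = (234, 91).
After β⁻: (234, 92).
After α: (230, 90).
After α: (226, 88).
After α: (222, 86).
After α: (218, 84).
Z = 84 is polonium.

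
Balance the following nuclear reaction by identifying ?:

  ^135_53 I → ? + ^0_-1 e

Xe-135

Conserve mass number: 135 = A + 0, so A = 135.
Conserve atomic number: 53 = Z − 1, so Z = 54.
Z = 54 is xenon, so the species is ^135_54 Xe.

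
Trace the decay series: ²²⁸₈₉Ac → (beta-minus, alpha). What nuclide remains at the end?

Ra-224

Start: (A, Z) = (228, 89).
After β⁻: (228, 90).
After α: (224, 88).
Z = 88 is radium.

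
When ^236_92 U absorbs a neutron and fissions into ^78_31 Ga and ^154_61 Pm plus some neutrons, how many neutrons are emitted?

5

Conserve mass number: 237 = 78 + 154 + k, so k = 237 − 232 = 5.
Check atomic number: 92 = 31 + 61 + 0 = 92. ✓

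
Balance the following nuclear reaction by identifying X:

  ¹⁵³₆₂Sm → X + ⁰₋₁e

Eu-153

Conserve mass number: 153 = A + 0, so A = 153.
Conserve atomic number: 62 = Z − 1, so Z = 63.
Z = 63 is europium, so the species is ¹⁵³₆₃Eu.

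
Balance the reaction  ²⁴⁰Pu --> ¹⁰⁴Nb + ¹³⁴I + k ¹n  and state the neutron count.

2

Conserve mass number: 240 = 104 + 134 + k, so k = 240 − 238 = 2.
Check atomic number: 94 = 41 + 53 + 0 = 94. ✓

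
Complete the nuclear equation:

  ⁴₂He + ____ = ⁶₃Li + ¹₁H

Conserve mass number: 4 + A = 6 + 1, so A = 3.
Conserve atomic number: 2 + Z = 3 + 1, so Z = 2.
Z = 2 is helium, so the species is ³₂He.

He-3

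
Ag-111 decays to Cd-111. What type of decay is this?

ΔA = 111 − 111 = 0; ΔZ = 48 − 47 = +1.
A is unchanged and Z rises by 1 — a neutron has become a proton (β⁻ decay).

beta-minus decay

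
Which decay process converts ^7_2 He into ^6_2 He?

ΔA = 6 − 7 = -1; ΔZ = 2 − 2 = +0.
A drops by 1 with Z unchanged — a neutron was emitted.

neutron emission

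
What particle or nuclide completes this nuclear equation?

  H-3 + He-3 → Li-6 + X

Conserve mass number: 3 + 3 = 6 + A, so A = 0.
Conserve atomic number: 1 + 2 = 3 + Z, so Z = 0.
A = 0 and Z = 0 is γ — a gamma ray.

gamma ray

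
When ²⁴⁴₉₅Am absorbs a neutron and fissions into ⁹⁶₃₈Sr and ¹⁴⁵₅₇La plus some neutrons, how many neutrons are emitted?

4

Conserve mass number: 245 = 96 + 145 + k, so k = 245 − 241 = 4.
Check atomic number: 95 = 38 + 57 + 0 = 95. ✓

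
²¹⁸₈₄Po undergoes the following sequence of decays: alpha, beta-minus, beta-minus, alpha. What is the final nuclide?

Start: (A, Z) = (218, 84).
After α: (214, 82).
After β⁻: (214, 83).
After β⁻: (214, 84).
After α: (210, 82).
Z = 82 is lead.

Pb-210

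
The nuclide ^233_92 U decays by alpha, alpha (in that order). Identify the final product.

Ra-225

Start: (A, Z) = (233, 92).
After α: (229, 90).
After α: (225, 88).
Z = 88 is radium.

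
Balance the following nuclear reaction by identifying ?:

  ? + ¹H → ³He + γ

deuteron

Conserve mass number: A + 1 = 3 + 0, so A = 2.
Conserve atomic number: Z + 1 = 2 + 0, so Z = 1.
A = 2 and Z = 1 is ²H — a deuteron.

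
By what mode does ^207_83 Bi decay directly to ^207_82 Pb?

beta-plus decay or electron capture

ΔA = 207 − 207 = 0; ΔZ = 82 − 83 = -1.
A is unchanged and Z drops by 1 — a proton has become a neutron (β⁺ emission or electron capture).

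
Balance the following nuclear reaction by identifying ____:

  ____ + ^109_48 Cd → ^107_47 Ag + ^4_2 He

Conserve mass number: A + 109 = 107 + 4, so A = 2.
Conserve atomic number: Z + 48 = 47 + 2, so Z = 1.
A = 2 and Z = 1 is ^2_1 H — a deuteron.

deuteron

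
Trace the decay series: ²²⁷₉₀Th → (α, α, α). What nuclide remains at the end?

Start: (A, Z) = (227, 90).
After α: (223, 88).
After α: (219, 86).
After α: (215, 84).
Z = 84 is polonium.

Po-215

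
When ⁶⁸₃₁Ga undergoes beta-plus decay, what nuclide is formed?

Beta-plus decay: mass number changes by +0, atomic number by -1.
A: 68 = 68; Z: 31 − 1 = 30.
Z = 30 is zinc, so the daughter is ⁶⁸₃₀Zn.

Zn-68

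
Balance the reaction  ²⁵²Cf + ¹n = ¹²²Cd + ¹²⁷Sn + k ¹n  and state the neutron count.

Conserve mass number: 253 = 122 + 127 + k, so k = 253 − 249 = 4.
Check atomic number: 98 = 48 + 50 + 0 = 98. ✓

4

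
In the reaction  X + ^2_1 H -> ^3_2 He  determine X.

proton

Conserve mass number: A + 2 = 3, so A = 1.
Conserve atomic number: Z + 1 = 2, so Z = 1.
A = 1 and Z = 1 is ^1_1 H — a proton.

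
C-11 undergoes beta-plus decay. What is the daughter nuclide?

B-11

Beta-plus decay: mass number changes by +0, atomic number by -1.
A: 11 = 11; Z: 6 − 1 = 5.
Z = 5 is boron, so the daughter is B-11.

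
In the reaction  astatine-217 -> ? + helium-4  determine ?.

Bi-213

Conserve mass number: 217 = A + 4, so A = 213.
Conserve atomic number: 85 = Z + 2, so Z = 83.
Z = 83 is bismuth, so the species is bismuth-213.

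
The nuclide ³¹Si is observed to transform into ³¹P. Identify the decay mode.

beta-minus decay

ΔA = 31 − 31 = 0; ΔZ = 15 − 14 = +1.
A is unchanged and Z rises by 1 — a neutron has become a proton (β⁻ decay).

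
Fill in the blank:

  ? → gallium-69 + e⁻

Conserve mass number: A = 69 + 0, so A = 69.
Conserve atomic number: Z = 31 − 1, so Z = 30.
Z = 30 is zinc, so the species is zinc-69.

Zn-69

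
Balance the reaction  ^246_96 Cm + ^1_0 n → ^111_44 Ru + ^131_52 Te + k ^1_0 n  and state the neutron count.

Conserve mass number: 247 = 111 + 131 + k, so k = 247 − 242 = 5.
Check atomic number: 96 = 44 + 52 + 0 = 96. ✓

5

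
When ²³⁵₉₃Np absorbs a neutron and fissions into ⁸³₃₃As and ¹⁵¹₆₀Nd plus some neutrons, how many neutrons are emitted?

2

Conserve mass number: 236 = 83 + 151 + k, so k = 236 − 234 = 2.
Check atomic number: 93 = 33 + 60 + 0 = 93. ✓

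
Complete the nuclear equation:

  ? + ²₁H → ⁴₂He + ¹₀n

Conserve mass number: A + 2 = 4 + 1, so A = 3.
Conserve atomic number: Z + 1 = 2 + 0, so Z = 1.
A = 3 and Z = 1 is ³₁H — a triton.

triton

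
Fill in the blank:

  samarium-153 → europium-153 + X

beta-minus particle

Conserve mass number: 153 = 153 + A, so A = 0.
Conserve atomic number: 62 = 63 + Z, so Z = -1.
A = 0 and Z = -1 is e⁻ — a beta-minus particle.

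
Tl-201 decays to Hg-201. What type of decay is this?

beta-plus decay or electron capture

ΔA = 201 − 201 = 0; ΔZ = 80 − 81 = -1.
A is unchanged and Z drops by 1 — a proton has become a neutron (β⁺ emission or electron capture).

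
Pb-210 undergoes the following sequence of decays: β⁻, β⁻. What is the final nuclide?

Start: (A, Z) = (210, 82).
After β⁻: (210, 83).
After β⁻: (210, 84).
Z = 84 is polonium.

Po-210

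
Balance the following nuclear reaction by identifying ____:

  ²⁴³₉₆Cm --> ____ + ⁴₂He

Conserve mass number: 243 = A + 4, so A = 239.
Conserve atomic number: 96 = Z + 2, so Z = 94.
Z = 94 is plutonium, so the species is ²³⁹₉₄Pu.

Pu-239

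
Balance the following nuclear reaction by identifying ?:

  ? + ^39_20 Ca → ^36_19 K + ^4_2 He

proton

Conserve mass number: A + 39 = 36 + 4, so A = 1.
Conserve atomic number: Z + 20 = 19 + 2, so Z = 1.
A = 1 and Z = 1 is ^1_1 H — a proton.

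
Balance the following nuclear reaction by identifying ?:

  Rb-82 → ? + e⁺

Kr-82

Conserve mass number: 82 = A + 0, so A = 82.
Conserve atomic number: 37 = Z + 1, so Z = 36.
Z = 36 is krypton, so the species is Kr-82.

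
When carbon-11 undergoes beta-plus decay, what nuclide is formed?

B-11

Beta-plus decay: mass number changes by +0, atomic number by -1.
A: 11 = 11; Z: 6 − 1 = 5.
Z = 5 is boron, so the daughter is boron-11.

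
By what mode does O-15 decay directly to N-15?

beta-plus decay or electron capture

ΔA = 15 − 15 = 0; ΔZ = 7 − 8 = -1.
A is unchanged and Z drops by 1 — a proton has become a neutron (β⁺ emission or electron capture).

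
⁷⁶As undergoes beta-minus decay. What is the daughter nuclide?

Se-76

Beta-minus decay: mass number changes by +0, atomic number by +1.
A: 76 = 76; Z: 33 + 1 = 34.
Z = 34 is selenium, so the daughter is ⁷⁶Se.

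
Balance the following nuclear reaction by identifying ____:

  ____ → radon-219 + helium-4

Ra-223

Conserve mass number: A = 219 + 4, so A = 223.
Conserve atomic number: Z = 86 + 2, so Z = 88.
Z = 88 is radium, so the species is radium-223.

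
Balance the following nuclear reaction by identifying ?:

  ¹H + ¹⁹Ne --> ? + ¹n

Na-19

Conserve mass number: 1 + 19 = A + 1, so A = 19.
Conserve atomic number: 1 + 10 = Z + 0, so Z = 11.
Z = 11 is sodium, so the species is ¹⁹Na.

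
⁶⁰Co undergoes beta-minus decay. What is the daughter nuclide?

Ni-60

Beta-minus decay: mass number changes by +0, atomic number by +1.
A: 60 = 60; Z: 27 + 1 = 28.
Z = 28 is nickel, so the daughter is ⁶⁰Ni.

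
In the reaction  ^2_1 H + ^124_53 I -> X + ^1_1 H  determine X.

Conserve mass number: 2 + 124 = A + 1, so A = 125.
Conserve atomic number: 1 + 53 = Z + 1, so Z = 53.
Z = 53 is iodine, so the species is ^125_53 I.

I-125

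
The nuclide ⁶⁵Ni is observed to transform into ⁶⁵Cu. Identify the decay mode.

ΔA = 65 − 65 = 0; ΔZ = 29 − 28 = +1.
A is unchanged and Z rises by 1 — a neutron has become a proton (β⁻ decay).

beta-minus decay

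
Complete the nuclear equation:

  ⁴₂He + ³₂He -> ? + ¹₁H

Conserve mass number: 4 + 3 = A + 1, so A = 6.
Conserve atomic number: 2 + 2 = Z + 1, so Z = 3.
Z = 3 is lithium, so the species is ⁶₃Li.

Li-6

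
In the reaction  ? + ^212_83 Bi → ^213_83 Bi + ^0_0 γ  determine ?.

Conserve mass number: A + 212 = 213 + 0, so A = 1.
Conserve atomic number: Z + 83 = 83 + 0, so Z = 0.
A = 1 and Z = 0 is ^1_0 n — a neutron.

neutron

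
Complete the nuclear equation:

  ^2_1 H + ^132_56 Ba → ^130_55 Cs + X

alpha particle

Conserve mass number: 2 + 132 = 130 + A, so A = 4.
Conserve atomic number: 1 + 56 = 55 + Z, so Z = 2.
A = 4 and Z = 2 is ^4_2 He — an alpha particle.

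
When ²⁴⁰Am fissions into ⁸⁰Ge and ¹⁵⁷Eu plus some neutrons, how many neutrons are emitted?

3

Conserve mass number: 240 = 80 + 157 + k, so k = 240 − 237 = 3.
Check atomic number: 95 = 32 + 63 + 0 = 95. ✓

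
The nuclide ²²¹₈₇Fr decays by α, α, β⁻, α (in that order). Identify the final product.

Start: (A, Z) = (221, 87).
After α: (217, 85).
After α: (213, 83).
After β⁻: (213, 84).
After α: (209, 82).
Z = 82 is lead.

Pb-209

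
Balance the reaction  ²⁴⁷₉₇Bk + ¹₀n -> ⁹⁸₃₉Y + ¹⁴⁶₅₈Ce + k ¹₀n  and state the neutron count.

4

Conserve mass number: 248 = 98 + 146 + k, so k = 248 − 244 = 4.
Check atomic number: 97 = 39 + 58 + 0 = 97. ✓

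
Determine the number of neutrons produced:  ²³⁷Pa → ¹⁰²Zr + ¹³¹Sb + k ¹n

Conserve mass number: 237 = 102 + 131 + k, so k = 237 − 233 = 4.
Check atomic number: 91 = 40 + 51 + 0 = 91. ✓

4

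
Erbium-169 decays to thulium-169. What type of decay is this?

beta-minus decay

ΔA = 169 − 169 = 0; ΔZ = 69 − 68 = +1.
A is unchanged and Z rises by 1 — a neutron has become a proton (β⁻ decay).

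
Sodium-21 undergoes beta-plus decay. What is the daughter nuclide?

Beta-plus decay: mass number changes by +0, atomic number by -1.
A: 21 = 21; Z: 11 − 1 = 10.
Z = 10 is neon, so the daughter is neon-21.

Ne-21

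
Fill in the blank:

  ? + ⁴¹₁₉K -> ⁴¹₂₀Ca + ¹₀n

proton

Conserve mass number: A + 41 = 41 + 1, so A = 1.
Conserve atomic number: Z + 19 = 20 + 0, so Z = 1.
A = 1 and Z = 1 is ¹₁H — a proton.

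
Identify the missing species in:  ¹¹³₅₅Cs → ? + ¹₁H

Conserve mass number: 113 = A + 1, so A = 112.
Conserve atomic number: 55 = Z + 1, so Z = 54.
Z = 54 is xenon, so the species is ¹¹²₅₄Xe.

Xe-112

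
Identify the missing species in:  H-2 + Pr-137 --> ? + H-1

Pr-138

Conserve mass number: 2 + 137 = A + 1, so A = 138.
Conserve atomic number: 1 + 59 = Z + 1, so Z = 59.
Z = 59 is praseodymium, so the species is Pr-138.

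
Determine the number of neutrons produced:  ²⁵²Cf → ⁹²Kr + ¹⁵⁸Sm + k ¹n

Conserve mass number: 252 = 92 + 158 + k, so k = 252 − 250 = 2.
Check atomic number: 98 = 36 + 62 + 0 = 98. ✓

2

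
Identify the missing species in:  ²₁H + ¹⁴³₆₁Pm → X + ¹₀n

Sm-144

Conserve mass number: 2 + 143 = A + 1, so A = 144.
Conserve atomic number: 1 + 61 = Z + 0, so Z = 62.
Z = 62 is samarium, so the species is ¹⁴⁴₆₂Sm.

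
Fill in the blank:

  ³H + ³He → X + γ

Li-6

Conserve mass number: 3 + 3 = A + 0, so A = 6.
Conserve atomic number: 1 + 2 = Z + 0, so Z = 3.
Z = 3 is lithium, so the species is ⁶Li.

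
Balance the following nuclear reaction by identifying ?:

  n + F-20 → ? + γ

Conserve mass number: 1 + 20 = A + 0, so A = 21.
Conserve atomic number: 0 + 9 = Z + 0, so Z = 9.
Z = 9 is fluorine, so the species is F-21.

F-21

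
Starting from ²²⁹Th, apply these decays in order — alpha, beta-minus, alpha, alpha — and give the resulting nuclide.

At-217

Start: (A, Z) = (229, 90).
After α: (225, 88).
After β⁻: (225, 89).
After α: (221, 87).
After α: (217, 85).
Z = 85 is astatine.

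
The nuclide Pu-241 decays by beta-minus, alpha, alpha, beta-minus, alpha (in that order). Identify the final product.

Start: (A, Z) = (241, 94).
After β⁻: (241, 95).
After α: (237, 93).
After α: (233, 91).
After β⁻: (233, 92).
After α: (229, 90).
Z = 90 is thorium.

Th-229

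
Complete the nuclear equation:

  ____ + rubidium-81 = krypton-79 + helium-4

Conserve mass number: A + 81 = 79 + 4, so A = 2.
Conserve atomic number: Z + 37 = 36 + 2, so Z = 1.
A = 2 and Z = 1 is hydrogen-2 — a deuteron.

deuteron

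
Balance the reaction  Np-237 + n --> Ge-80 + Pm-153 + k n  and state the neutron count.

5

Conserve mass number: 238 = 80 + 153 + k, so k = 238 − 233 = 5.
Check atomic number: 93 = 32 + 61 + 0 = 93. ✓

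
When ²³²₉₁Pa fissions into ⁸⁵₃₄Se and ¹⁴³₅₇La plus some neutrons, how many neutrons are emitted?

Conserve mass number: 232 = 85 + 143 + k, so k = 232 − 228 = 4.
Check atomic number: 91 = 34 + 57 + 0 = 91. ✓

4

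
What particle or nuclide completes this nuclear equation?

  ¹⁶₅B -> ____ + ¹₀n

Conserve mass number: 16 = A + 1, so A = 15.
Conserve atomic number: 5 = Z + 0, so Z = 5.
Z = 5 is boron, so the species is ¹⁵₅B.

B-15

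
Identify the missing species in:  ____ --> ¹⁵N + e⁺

Conserve mass number: A = 15 + 0, so A = 15.
Conserve atomic number: Z = 7 + 1, so Z = 8.
Z = 8 is oxygen, so the species is ¹⁵O.

O-15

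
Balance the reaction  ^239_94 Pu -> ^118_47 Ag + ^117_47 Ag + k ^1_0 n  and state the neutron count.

4

Conserve mass number: 239 = 118 + 117 + k, so k = 239 − 235 = 4.
Check atomic number: 94 = 47 + 47 + 0 = 94. ✓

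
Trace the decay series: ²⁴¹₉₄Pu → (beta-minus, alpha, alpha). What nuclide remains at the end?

Start: (A, Z) = (241, 94).
After β⁻: (241, 95).
After α: (237, 93).
After α: (233, 91).
Z = 91 is protactinium.

Pa-233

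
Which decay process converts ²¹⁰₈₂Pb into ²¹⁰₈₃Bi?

beta-minus decay

ΔA = 210 − 210 = 0; ΔZ = 83 − 82 = +1.
A is unchanged and Z rises by 1 — a neutron has become a proton (β⁻ decay).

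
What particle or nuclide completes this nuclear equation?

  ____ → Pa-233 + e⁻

Conserve mass number: A = 233 + 0, so A = 233.
Conserve atomic number: Z = 91 − 1, so Z = 90.
Z = 90 is thorium, so the species is Th-233.

Th-233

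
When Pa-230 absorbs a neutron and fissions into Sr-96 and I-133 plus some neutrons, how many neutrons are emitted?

2

Conserve mass number: 231 = 96 + 133 + k, so k = 231 − 229 = 2.
Check atomic number: 91 = 38 + 53 + 0 = 91. ✓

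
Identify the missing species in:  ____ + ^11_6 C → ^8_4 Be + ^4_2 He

Conserve mass number: A + 11 = 8 + 4, so A = 1.
Conserve atomic number: Z + 6 = 4 + 2, so Z = 0.
A = 1 and Z = 0 is ^1_0 n — a neutron.

neutron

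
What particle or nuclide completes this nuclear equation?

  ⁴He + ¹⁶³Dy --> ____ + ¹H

Ho-166

Conserve mass number: 4 + 163 = A + 1, so A = 166.
Conserve atomic number: 2 + 66 = Z + 1, so Z = 67.
Z = 67 is holmium, so the species is ¹⁶⁶Ho.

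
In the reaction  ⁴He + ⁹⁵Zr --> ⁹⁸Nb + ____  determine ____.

Conserve mass number: 4 + 95 = 98 + A, so A = 1.
Conserve atomic number: 2 + 40 = 41 + Z, so Z = 1.
A = 1 and Z = 1 is ¹H — a proton.

proton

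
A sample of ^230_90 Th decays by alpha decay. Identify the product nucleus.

Alpha decay: mass number changes by -4, atomic number by -2.
A: 230 − 4 = 226; Z: 90 − 2 = 88.
Z = 88 is radium, so the daughter is ^226_88 Ra.

Ra-226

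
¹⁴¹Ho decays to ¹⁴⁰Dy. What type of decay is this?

proton emission

ΔA = 140 − 141 = -1; ΔZ = 66 − 67 = -1.
A drops by 1 and Z drops by 1 — a proton was emitted.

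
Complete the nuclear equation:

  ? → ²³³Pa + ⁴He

Np-237

Conserve mass number: A = 233 + 4, so A = 237.
Conserve atomic number: Z = 91 + 2, so Z = 93.
Z = 93 is neptunium, so the species is ²³⁷Np.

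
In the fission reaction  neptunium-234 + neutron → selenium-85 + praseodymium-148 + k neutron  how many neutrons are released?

2

Conserve mass number: 235 = 85 + 148 + k, so k = 235 − 233 = 2.
Check atomic number: 93 = 34 + 59 + 0 = 93. ✓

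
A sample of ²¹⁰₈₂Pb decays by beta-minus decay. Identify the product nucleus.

Beta-minus decay: mass number changes by +0, atomic number by +1.
A: 210 = 210; Z: 82 + 1 = 83.
Z = 83 is bismuth, so the daughter is ²¹⁰₈₃Bi.

Bi-210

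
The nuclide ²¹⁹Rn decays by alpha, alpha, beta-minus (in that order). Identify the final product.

Start: (A, Z) = (219, 86).
After α: (215, 84).
After α: (211, 82).
After β⁻: (211, 83).
Z = 83 is bismuth.

Bi-211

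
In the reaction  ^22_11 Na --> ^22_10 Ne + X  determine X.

positron

Conserve mass number: 22 = 22 + A, so A = 0.
Conserve atomic number: 11 = 10 + Z, so Z = 1.
A = 0 and Z = 1 is ^0_1 e — a positron.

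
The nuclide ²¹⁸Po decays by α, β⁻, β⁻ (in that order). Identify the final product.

Po-214

Start: (A, Z) = (218, 84).
After α: (214, 82).
After β⁻: (214, 83).
After β⁻: (214, 84).
Z = 84 is polonium.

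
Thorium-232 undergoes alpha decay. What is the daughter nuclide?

Alpha decay: mass number changes by -4, atomic number by -2.
A: 232 − 4 = 228; Z: 90 − 2 = 88.
Z = 88 is radium, so the daughter is radium-228.

Ra-228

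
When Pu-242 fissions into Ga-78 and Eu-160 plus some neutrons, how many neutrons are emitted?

Conserve mass number: 242 = 78 + 160 + k, so k = 242 − 238 = 4.
Check atomic number: 94 = 31 + 63 + 0 = 94. ✓

4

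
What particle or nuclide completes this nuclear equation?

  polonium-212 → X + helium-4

Pb-208

Conserve mass number: 212 = A + 4, so A = 208.
Conserve atomic number: 84 = Z + 2, so Z = 82.
Z = 82 is lead, so the species is lead-208.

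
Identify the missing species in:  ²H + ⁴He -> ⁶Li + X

gamma ray

Conserve mass number: 2 + 4 = 6 + A, so A = 0.
Conserve atomic number: 1 + 2 = 3 + Z, so Z = 0.
A = 0 and Z = 0 is γ — a gamma ray.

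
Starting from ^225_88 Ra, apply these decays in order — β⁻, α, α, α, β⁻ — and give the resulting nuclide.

Po-213

Start: (A, Z) = (225, 88).
After β⁻: (225, 89).
After α: (221, 87).
After α: (217, 85).
After α: (213, 83).
After β⁻: (213, 84).
Z = 84 is polonium.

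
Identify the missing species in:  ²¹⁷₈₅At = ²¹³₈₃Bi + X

alpha particle

Conserve mass number: 217 = 213 + A, so A = 4.
Conserve atomic number: 85 = 83 + Z, so Z = 2.
A = 4 and Z = 2 is ⁴₂He — an alpha particle.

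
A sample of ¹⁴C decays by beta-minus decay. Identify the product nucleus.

Beta-minus decay: mass number changes by +0, atomic number by +1.
A: 14 = 14; Z: 6 + 1 = 7.
Z = 7 is nitrogen, so the daughter is ¹⁴N.

N-14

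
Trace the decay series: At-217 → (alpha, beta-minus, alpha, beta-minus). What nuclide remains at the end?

Bi-209

Start: (A, Z) = (217, 85).
After α: (213, 83).
After β⁻: (213, 84).
After α: (209, 82).
After β⁻: (209, 83).
Z = 83 is bismuth.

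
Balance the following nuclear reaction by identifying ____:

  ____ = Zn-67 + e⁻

Conserve mass number: A = 67 + 0, so A = 67.
Conserve atomic number: Z = 30 − 1, so Z = 29.
Z = 29 is copper, so the species is Cu-67.

Cu-67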